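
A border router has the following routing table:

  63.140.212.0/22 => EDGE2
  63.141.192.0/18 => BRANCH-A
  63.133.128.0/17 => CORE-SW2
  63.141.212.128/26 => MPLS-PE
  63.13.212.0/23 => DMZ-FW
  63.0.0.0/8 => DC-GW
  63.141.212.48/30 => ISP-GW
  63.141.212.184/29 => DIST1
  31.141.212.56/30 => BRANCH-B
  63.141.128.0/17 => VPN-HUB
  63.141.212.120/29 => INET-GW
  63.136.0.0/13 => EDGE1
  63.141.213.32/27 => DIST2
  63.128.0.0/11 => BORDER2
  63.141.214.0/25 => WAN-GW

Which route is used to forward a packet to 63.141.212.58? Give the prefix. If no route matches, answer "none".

63.141.192.0/18

Entries matching 63.141.212.58:
  63.0.0.0/8 (63.0.0.0 - 63.255.255.255)
  63.128.0.0/11 (63.128.0.0 - 63.159.255.255)
  63.136.0.0/13 (63.136.0.0 - 63.143.255.255)
  63.141.128.0/17 (63.141.128.0 - 63.141.255.255)
  63.141.192.0/18 (63.141.192.0 - 63.141.255.255)
Most specific is 63.141.192.0/18.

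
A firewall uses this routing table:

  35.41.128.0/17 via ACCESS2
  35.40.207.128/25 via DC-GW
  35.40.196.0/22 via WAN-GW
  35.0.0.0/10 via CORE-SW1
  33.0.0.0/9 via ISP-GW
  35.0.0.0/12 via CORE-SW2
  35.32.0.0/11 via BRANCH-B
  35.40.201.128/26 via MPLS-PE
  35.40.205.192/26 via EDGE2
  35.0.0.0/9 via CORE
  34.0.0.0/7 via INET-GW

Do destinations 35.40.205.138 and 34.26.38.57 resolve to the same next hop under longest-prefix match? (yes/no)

35.40.205.138: longest match 35.32.0.0/11 -> BRANCH-B
34.26.38.57: longest match 34.0.0.0/7 -> INET-GW

no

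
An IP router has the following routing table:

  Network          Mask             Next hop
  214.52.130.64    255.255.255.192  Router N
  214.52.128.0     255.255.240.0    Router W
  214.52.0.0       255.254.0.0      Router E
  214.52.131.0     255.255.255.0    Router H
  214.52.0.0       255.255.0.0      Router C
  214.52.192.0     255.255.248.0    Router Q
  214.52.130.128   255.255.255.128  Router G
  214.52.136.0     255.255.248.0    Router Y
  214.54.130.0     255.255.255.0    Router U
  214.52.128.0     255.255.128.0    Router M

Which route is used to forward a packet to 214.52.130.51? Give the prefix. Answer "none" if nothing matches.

Entries matching 214.52.130.51:
  214.52.0.0/15 (214.52.0.0 - 214.53.255.255)
  214.52.0.0/16 (214.52.0.0 - 214.52.255.255)
  214.52.128.0/17 (214.52.128.0 - 214.52.255.255)
  214.52.128.0/20 (214.52.128.0 - 214.52.143.255)
Most specific is 214.52.128.0/20.

214.52.128.0/20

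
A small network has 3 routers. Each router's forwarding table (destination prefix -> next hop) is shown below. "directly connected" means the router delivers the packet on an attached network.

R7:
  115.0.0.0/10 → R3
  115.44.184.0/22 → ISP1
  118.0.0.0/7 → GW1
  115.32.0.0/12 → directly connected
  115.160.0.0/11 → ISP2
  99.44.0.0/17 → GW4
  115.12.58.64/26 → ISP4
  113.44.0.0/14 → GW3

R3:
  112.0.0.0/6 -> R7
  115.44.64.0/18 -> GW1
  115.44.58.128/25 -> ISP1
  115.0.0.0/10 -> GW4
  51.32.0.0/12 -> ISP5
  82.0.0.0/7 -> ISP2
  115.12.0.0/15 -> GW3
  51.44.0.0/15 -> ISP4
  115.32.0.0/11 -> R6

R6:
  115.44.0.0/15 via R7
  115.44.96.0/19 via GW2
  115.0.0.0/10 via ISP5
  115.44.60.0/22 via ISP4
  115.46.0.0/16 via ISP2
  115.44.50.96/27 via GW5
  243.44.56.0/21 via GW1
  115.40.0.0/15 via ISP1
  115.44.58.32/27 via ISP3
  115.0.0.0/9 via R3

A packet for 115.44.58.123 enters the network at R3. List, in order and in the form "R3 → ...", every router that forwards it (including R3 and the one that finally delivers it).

R3 → R6 → R7

At R3: longest match for 115.44.58.123 is 115.32.0.0/11 -> R6
At R6: longest match for 115.44.58.123 is 115.44.0.0/15 -> R7
At R7: longest match for 115.44.58.123 is 115.32.0.0/12 -> directly connected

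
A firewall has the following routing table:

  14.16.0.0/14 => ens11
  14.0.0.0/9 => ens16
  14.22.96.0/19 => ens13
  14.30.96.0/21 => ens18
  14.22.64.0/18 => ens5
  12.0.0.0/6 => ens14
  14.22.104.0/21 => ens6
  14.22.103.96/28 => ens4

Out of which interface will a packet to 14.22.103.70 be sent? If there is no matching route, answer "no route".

ens13

Routes whose prefix contains 14.22.103.70:
  12.0.0.0/6 (12.0.0.0 - 15.255.255.255) -> ens14
  14.0.0.0/9 (14.0.0.0 - 14.127.255.255) -> ens16
  14.22.64.0/18 (14.22.64.0 - 14.22.127.255) -> ens5
  14.22.96.0/19 (14.22.96.0 - 14.22.127.255) -> ens13
More-specific entries that do NOT match:
  14.22.103.96/28 (14.22.103.96 - 14.22.103.111) does not contain 14.22.103.70
  14.30.96.0/21 (14.30.96.0 - 14.30.103.255) does not contain 14.22.103.70
  14.22.104.0/21 (14.22.104.0 - 14.22.111.255) does not contain 14.22.103.70
Longest matching prefix is /19 -> interface ens13.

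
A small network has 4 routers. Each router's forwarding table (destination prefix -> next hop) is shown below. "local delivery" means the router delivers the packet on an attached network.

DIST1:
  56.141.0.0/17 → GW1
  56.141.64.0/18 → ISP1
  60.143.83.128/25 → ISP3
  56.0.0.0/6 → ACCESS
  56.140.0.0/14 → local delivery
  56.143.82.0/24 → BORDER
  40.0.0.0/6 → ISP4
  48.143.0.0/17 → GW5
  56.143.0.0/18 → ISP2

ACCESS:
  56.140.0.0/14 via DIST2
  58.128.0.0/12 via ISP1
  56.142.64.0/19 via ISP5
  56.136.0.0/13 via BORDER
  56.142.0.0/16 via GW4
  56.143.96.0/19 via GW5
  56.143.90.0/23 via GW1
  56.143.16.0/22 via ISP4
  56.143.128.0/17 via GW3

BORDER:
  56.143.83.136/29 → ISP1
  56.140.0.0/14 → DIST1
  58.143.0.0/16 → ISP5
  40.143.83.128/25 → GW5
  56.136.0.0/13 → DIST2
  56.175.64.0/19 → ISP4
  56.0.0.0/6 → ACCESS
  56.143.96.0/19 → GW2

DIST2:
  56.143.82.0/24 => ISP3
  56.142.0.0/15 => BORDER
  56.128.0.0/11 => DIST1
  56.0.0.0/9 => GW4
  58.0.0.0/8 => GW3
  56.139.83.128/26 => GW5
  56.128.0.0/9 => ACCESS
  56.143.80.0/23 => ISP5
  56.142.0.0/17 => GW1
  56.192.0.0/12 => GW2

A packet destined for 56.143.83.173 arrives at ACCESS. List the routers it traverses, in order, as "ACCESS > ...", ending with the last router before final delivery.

ACCESS > DIST2 > BORDER > DIST1

At ACCESS: longest match for 56.143.83.173 is 56.140.0.0/14 -> DIST2
At DIST2: longest match for 56.143.83.173 is 56.142.0.0/15 -> BORDER
At BORDER: longest match for 56.143.83.173 is 56.140.0.0/14 -> DIST1
At DIST1: longest match for 56.143.83.173 is 56.140.0.0/14 -> local delivery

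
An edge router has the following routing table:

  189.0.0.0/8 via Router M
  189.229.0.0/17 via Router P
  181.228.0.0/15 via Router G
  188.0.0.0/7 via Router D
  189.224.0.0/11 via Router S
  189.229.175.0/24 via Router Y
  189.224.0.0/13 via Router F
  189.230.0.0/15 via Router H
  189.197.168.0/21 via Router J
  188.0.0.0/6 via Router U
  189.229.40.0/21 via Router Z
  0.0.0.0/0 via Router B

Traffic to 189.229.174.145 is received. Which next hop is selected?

Router F

Routes whose prefix contains 189.229.174.145:
  0.0.0.0/0 (default, matches everything) -> Router B
  188.0.0.0/6 (188.0.0.0 - 191.255.255.255) -> Router U
  188.0.0.0/7 (188.0.0.0 - 189.255.255.255) -> Router D
  189.0.0.0/8 (189.0.0.0 - 189.255.255.255) -> Router M
  189.224.0.0/11 (189.224.0.0 - 189.255.255.255) -> Router S
  189.224.0.0/13 (189.224.0.0 - 189.231.255.255) -> Router F
More-specific entries that do NOT match:
  189.229.175.0/24 (189.229.175.0 - 189.229.175.255) does not contain 189.229.174.145
  189.197.168.0/21 (189.197.168.0 - 189.197.175.255) does not contain 189.229.174.145
  189.229.40.0/21 (189.229.40.0 - 189.229.47.255) does not contain 189.229.174.145
  189.229.0.0/17 (189.229.0.0 - 189.229.127.255) does not contain 189.229.174.145
  181.228.0.0/15 (181.228.0.0 - 181.229.255.255) does not contain 189.229.174.145
  189.230.0.0/15 (189.230.0.0 - 189.231.255.255) does not contain 189.229.174.145
Longest matching prefix is /13 -> next hop Router F.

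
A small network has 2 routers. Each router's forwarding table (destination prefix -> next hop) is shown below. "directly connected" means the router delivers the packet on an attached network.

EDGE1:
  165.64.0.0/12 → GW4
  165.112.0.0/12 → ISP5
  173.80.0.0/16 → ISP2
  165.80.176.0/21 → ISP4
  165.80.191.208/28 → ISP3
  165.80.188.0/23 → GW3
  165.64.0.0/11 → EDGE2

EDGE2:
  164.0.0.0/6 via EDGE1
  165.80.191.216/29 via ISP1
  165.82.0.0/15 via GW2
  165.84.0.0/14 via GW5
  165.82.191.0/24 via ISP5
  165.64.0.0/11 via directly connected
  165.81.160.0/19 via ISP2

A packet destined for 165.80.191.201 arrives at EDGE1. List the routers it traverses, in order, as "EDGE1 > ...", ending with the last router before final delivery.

At EDGE1: longest match for 165.80.191.201 is 165.64.0.0/11 -> EDGE2
At EDGE2: longest match for 165.80.191.201 is 165.64.0.0/11 -> directly connected

EDGE1 > EDGE2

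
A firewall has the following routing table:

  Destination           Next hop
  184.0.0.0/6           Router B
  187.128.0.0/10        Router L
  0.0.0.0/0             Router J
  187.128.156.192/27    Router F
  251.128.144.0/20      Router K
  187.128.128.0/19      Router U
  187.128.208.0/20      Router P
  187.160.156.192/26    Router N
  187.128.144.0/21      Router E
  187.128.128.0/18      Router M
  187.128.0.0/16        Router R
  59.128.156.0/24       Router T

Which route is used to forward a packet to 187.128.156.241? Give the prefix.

Entries matching 187.128.156.241:
  0.0.0.0/0 (default, matches everything)
  184.0.0.0/6 (184.0.0.0 - 187.255.255.255)
  187.128.0.0/10 (187.128.0.0 - 187.191.255.255)
  187.128.0.0/16 (187.128.0.0 - 187.128.255.255)
  187.128.128.0/18 (187.128.128.0 - 187.128.191.255)
  187.128.128.0/19 (187.128.128.0 - 187.128.159.255)
Most specific is 187.128.128.0/19.

187.128.128.0/19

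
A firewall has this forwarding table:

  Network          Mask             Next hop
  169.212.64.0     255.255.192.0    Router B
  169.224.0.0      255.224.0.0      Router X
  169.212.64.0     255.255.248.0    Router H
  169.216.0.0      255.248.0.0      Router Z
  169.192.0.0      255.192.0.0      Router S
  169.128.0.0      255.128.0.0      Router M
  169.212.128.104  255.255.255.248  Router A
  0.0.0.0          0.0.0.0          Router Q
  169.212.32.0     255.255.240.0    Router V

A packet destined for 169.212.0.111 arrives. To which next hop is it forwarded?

Router S

Routes whose prefix contains 169.212.0.111:
  0.0.0.0/0 (default, matches everything) -> Router Q
  169.128.0.0/9 (169.128.0.0 - 169.255.255.255) -> Router M
  169.192.0.0/10 (169.192.0.0 - 169.255.255.255) -> Router S
More-specific entries that do NOT match:
  169.212.128.104/29 (169.212.128.104 - 169.212.128.111) does not contain 169.212.0.111
  169.212.64.0/21 (169.212.64.0 - 169.212.71.255) does not contain 169.212.0.111
  169.212.32.0/20 (169.212.32.0 - 169.212.47.255) does not contain 169.212.0.111
  169.212.64.0/18 (169.212.64.0 - 169.212.127.255) does not contain 169.212.0.111
  169.216.0.0/13 (169.216.0.0 - 169.223.255.255) does not contain 169.212.0.111
  169.224.0.0/11 (169.224.0.0 - 169.255.255.255) does not contain 169.212.0.111
Longest matching prefix is /10 -> next hop Router S.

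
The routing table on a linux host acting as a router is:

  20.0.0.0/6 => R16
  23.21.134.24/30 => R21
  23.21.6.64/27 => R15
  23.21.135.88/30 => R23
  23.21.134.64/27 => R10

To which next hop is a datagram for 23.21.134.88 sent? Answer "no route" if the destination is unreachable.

Routes whose prefix contains 23.21.134.88:
  20.0.0.0/6 (20.0.0.0 - 23.255.255.255) -> R16
  23.21.134.64/27 (23.21.134.64 - 23.21.134.95) -> R10
More-specific entries that do NOT match:
  23.21.134.24/30 (23.21.134.24 - 23.21.134.27) does not contain 23.21.134.88
  23.21.135.88/30 (23.21.135.88 - 23.21.135.91) does not contain 23.21.134.88
Longest matching prefix is /27 -> next hop R10.

R10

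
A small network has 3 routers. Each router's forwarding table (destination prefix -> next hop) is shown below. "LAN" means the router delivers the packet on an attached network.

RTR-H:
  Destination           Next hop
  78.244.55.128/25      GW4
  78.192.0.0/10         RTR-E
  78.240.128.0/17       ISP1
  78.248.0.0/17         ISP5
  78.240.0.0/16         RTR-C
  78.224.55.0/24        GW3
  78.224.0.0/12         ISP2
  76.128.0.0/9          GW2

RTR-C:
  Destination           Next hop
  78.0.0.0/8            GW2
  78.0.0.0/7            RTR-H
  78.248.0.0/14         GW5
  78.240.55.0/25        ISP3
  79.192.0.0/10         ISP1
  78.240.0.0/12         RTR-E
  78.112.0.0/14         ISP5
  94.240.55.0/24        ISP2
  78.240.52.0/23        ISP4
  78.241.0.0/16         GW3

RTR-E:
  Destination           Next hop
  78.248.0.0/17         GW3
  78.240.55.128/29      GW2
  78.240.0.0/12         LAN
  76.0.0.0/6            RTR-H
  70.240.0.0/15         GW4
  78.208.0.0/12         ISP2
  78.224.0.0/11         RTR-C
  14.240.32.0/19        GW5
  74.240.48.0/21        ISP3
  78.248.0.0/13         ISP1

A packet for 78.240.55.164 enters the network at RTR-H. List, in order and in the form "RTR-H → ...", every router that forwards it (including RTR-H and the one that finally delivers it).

RTR-H → RTR-C → RTR-E

At RTR-H: longest match for 78.240.55.164 is 78.240.0.0/16 -> RTR-C
At RTR-C: longest match for 78.240.55.164 is 78.240.0.0/12 -> RTR-E
At RTR-E: longest match for 78.240.55.164 is 78.240.0.0/12 -> LAN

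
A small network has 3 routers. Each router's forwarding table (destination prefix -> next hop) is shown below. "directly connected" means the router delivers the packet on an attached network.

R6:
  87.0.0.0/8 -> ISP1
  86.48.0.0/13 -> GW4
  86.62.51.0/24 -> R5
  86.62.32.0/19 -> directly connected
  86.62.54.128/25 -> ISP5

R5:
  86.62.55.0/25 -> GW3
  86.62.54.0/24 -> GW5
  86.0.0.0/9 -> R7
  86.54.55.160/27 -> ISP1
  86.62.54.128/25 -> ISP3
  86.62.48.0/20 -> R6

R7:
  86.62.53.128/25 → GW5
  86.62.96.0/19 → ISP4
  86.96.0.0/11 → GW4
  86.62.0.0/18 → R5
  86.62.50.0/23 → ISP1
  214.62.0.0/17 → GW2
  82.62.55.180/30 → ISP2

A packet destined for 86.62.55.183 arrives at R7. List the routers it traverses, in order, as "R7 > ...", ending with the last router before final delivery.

At R7: longest match for 86.62.55.183 is 86.62.0.0/18 -> R5
At R5: longest match for 86.62.55.183 is 86.62.48.0/20 -> R6
At R6: longest match for 86.62.55.183 is 86.62.32.0/19 -> directly connected

R7 > R5 > R6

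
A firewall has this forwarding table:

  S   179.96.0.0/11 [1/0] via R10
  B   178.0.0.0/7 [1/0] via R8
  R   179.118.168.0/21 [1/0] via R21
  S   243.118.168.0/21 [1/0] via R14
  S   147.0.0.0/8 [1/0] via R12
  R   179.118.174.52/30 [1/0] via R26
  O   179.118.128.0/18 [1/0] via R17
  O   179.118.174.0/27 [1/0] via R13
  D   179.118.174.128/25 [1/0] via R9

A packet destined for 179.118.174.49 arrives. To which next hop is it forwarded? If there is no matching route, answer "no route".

R21

Routes whose prefix contains 179.118.174.49:
  178.0.0.0/7 (178.0.0.0 - 179.255.255.255) -> R8
  179.96.0.0/11 (179.96.0.0 - 179.127.255.255) -> R10
  179.118.128.0/18 (179.118.128.0 - 179.118.191.255) -> R17
  179.118.168.0/21 (179.118.168.0 - 179.118.175.255) -> R21
More-specific entries that do NOT match:
  179.118.174.52/30 (179.118.174.52 - 179.118.174.55) does not contain 179.118.174.49
  179.118.174.0/27 (179.118.174.0 - 179.118.174.31) does not contain 179.118.174.49
  179.118.174.128/25 (179.118.174.128 - 179.118.174.255) does not contain 179.118.174.49
Longest matching prefix is /21 -> next hop R21.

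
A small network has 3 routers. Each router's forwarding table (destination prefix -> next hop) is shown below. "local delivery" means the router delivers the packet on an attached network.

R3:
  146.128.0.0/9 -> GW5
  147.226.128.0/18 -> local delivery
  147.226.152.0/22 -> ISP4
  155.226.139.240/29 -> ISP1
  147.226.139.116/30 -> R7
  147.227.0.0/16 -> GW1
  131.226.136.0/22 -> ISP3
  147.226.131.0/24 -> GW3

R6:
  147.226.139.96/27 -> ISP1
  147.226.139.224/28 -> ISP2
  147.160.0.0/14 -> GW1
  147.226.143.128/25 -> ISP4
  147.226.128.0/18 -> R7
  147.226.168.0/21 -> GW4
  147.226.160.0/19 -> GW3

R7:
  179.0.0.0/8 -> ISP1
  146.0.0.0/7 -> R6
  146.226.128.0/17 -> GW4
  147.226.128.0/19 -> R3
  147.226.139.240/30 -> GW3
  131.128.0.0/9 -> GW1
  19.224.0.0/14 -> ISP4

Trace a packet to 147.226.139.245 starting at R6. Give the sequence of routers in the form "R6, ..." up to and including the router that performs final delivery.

R6, R7, R3

At R6: longest match for 147.226.139.245 is 147.226.128.0/18 -> R7
At R7: longest match for 147.226.139.245 is 147.226.128.0/19 -> R3
At R3: longest match for 147.226.139.245 is 147.226.128.0/18 -> local delivery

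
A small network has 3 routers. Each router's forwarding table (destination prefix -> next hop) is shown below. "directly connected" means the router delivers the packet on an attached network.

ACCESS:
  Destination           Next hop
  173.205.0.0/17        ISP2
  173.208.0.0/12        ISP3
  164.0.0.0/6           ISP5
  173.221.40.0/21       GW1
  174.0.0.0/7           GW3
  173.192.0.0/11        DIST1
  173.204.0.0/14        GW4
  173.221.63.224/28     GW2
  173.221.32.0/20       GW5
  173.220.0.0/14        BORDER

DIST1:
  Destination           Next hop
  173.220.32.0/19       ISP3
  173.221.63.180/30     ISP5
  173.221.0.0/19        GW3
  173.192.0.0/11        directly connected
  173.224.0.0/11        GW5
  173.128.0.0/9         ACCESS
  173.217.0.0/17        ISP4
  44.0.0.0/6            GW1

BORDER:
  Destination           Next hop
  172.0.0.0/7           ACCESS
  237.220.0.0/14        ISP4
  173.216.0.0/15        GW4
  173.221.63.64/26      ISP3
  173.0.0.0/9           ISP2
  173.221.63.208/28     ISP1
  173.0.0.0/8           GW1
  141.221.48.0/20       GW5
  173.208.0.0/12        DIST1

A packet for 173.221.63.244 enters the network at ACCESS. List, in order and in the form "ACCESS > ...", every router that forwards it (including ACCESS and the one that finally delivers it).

At ACCESS: longest match for 173.221.63.244 is 173.220.0.0/14 -> BORDER
At BORDER: longest match for 173.221.63.244 is 173.208.0.0/12 -> DIST1
At DIST1: longest match for 173.221.63.244 is 173.192.0.0/11 -> directly connected

ACCESS > BORDER > DIST1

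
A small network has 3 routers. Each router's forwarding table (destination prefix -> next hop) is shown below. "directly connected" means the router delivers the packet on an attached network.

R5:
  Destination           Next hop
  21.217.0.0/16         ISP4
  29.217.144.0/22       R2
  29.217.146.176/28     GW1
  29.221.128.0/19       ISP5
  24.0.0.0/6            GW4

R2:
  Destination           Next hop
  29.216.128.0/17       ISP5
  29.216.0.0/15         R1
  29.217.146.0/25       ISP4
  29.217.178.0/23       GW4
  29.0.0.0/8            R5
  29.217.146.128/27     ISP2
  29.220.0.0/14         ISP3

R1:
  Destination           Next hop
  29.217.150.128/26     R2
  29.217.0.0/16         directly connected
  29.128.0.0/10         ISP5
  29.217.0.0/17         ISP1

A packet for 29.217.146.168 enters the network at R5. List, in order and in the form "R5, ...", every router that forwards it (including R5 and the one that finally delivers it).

R5, R2, R1

At R5: longest match for 29.217.146.168 is 29.217.144.0/22 -> R2
At R2: longest match for 29.217.146.168 is 29.216.0.0/15 -> R1
At R1: longest match for 29.217.146.168 is 29.217.0.0/16 -> directly connected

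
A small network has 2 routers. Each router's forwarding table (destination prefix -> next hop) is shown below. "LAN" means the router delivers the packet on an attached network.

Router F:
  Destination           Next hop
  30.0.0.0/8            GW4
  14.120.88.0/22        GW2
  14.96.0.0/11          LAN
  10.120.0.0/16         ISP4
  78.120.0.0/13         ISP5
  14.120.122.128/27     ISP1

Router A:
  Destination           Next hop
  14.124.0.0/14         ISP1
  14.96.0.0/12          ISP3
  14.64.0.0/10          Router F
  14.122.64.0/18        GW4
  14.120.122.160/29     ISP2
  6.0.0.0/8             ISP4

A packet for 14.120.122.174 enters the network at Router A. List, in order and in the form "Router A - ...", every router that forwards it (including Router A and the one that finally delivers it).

At Router A: longest match for 14.120.122.174 is 14.64.0.0/10 -> Router F
At Router F: longest match for 14.120.122.174 is 14.96.0.0/11 -> LAN

Router A - Router F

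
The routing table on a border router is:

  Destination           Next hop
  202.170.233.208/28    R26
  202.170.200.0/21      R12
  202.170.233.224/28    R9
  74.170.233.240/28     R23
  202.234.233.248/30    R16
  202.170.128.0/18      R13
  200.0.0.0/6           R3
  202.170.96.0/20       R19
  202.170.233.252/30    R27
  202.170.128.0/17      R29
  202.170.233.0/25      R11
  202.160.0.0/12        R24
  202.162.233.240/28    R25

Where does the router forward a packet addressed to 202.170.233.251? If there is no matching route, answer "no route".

Routes whose prefix contains 202.170.233.251:
  200.0.0.0/6 (200.0.0.0 - 203.255.255.255) -> R3
  202.160.0.0/12 (202.160.0.0 - 202.175.255.255) -> R24
  202.170.128.0/17 (202.170.128.0 - 202.170.255.255) -> R29
More-specific entries that do NOT match:
  202.234.233.248/30 (202.234.233.248 - 202.234.233.251) does not contain 202.170.233.251
  202.170.233.252/30 (202.170.233.252 - 202.170.233.255) does not contain 202.170.233.251
  202.170.233.208/28 (202.170.233.208 - 202.170.233.223) does not contain 202.170.233.251
  202.170.233.224/28 (202.170.233.224 - 202.170.233.239) does not contain 202.170.233.251
  74.170.233.240/28 (74.170.233.240 - 74.170.233.255) does not contain 202.170.233.251
  202.162.233.240/28 (202.162.233.240 - 202.162.233.255) does not contain 202.170.233.251
  202.170.233.0/25 (202.170.233.0 - 202.170.233.127) does not contain 202.170.233.251
  202.170.200.0/21 (202.170.200.0 - 202.170.207.255) does not contain 202.170.233.251
  202.170.96.0/20 (202.170.96.0 - 202.170.111.255) does not contain 202.170.233.251
  202.170.128.0/18 (202.170.128.0 - 202.170.191.255) does not contain 202.170.233.251
Longest matching prefix is /17 -> next hop R29.

R29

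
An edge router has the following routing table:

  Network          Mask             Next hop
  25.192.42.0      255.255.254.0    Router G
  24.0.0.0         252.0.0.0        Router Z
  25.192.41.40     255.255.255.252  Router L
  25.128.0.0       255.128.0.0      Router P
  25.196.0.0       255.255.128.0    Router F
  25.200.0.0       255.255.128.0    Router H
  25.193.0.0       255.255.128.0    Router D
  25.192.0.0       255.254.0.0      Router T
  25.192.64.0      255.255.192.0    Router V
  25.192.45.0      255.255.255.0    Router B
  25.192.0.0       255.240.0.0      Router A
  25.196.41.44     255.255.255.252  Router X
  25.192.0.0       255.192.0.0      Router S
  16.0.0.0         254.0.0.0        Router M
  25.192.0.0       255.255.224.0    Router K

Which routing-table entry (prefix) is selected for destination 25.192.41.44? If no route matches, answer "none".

Entries matching 25.192.41.44:
  24.0.0.0/6 (24.0.0.0 - 27.255.255.255)
  25.128.0.0/9 (25.128.0.0 - 25.255.255.255)
  25.192.0.0/10 (25.192.0.0 - 25.255.255.255)
  25.192.0.0/12 (25.192.0.0 - 25.207.255.255)
  25.192.0.0/15 (25.192.0.0 - 25.193.255.255)
Most specific is 25.192.0.0/15.

25.192.0.0/15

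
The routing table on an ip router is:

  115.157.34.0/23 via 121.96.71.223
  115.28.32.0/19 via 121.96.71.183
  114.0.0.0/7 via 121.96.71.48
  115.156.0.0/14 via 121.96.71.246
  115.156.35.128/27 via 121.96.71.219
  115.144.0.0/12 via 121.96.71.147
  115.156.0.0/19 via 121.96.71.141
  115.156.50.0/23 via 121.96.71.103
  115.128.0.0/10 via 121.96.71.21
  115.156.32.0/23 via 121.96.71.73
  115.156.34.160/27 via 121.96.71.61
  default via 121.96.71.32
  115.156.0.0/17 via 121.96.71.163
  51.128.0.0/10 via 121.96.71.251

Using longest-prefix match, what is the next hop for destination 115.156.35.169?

Routes whose prefix contains 115.156.35.169:
  0.0.0.0/0 (default, matches everything) -> 121.96.71.32
  114.0.0.0/7 (114.0.0.0 - 115.255.255.255) -> 121.96.71.48
  115.128.0.0/10 (115.128.0.0 - 115.191.255.255) -> 121.96.71.21
  115.144.0.0/12 (115.144.0.0 - 115.159.255.255) -> 121.96.71.147
  115.156.0.0/14 (115.156.0.0 - 115.159.255.255) -> 121.96.71.246
  115.156.0.0/17 (115.156.0.0 - 115.156.127.255) -> 121.96.71.163
More-specific entries that do NOT match:
  115.156.35.128/27 (115.156.35.128 - 115.156.35.159) does not contain 115.156.35.169
  115.156.34.160/27 (115.156.34.160 - 115.156.34.191) does not contain 115.156.35.169
  115.157.34.0/23 (115.157.34.0 - 115.157.35.255) does not contain 115.156.35.169
  115.156.50.0/23 (115.156.50.0 - 115.156.51.255) does not contain 115.156.35.169
  115.156.32.0/23 (115.156.32.0 - 115.156.33.255) does not contain 115.156.35.169
  115.28.32.0/19 (115.28.32.0 - 115.28.63.255) does not contain 115.156.35.169
  115.156.0.0/19 (115.156.0.0 - 115.156.31.255) does not contain 115.156.35.169
Longest matching prefix is /17 -> next hop 121.96.71.163.

121.96.71.163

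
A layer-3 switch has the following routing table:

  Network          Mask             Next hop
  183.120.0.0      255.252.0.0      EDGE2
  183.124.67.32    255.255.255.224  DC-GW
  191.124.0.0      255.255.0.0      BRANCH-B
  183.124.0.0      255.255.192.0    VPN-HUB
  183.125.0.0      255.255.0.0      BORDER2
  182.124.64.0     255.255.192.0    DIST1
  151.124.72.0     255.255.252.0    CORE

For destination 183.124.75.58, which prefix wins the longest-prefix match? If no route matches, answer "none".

183.124.75.58 is outside every listed prefix and there is no default route.

none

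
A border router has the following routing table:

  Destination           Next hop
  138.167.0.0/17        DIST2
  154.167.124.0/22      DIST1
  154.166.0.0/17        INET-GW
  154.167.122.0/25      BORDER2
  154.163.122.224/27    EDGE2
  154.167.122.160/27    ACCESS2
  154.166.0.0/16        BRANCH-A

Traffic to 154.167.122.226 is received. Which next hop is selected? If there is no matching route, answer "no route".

no route

No entry's prefix contains 154.167.122.226; there is no default route.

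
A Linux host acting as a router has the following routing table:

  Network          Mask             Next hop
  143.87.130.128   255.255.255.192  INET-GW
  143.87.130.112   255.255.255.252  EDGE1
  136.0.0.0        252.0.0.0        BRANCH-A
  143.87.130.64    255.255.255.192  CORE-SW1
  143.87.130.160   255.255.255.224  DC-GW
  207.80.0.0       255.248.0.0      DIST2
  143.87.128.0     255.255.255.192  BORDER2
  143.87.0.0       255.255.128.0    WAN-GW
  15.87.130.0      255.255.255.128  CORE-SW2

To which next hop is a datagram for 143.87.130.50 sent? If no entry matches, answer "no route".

No entry's prefix contains 143.87.130.50; there is no default route.

no route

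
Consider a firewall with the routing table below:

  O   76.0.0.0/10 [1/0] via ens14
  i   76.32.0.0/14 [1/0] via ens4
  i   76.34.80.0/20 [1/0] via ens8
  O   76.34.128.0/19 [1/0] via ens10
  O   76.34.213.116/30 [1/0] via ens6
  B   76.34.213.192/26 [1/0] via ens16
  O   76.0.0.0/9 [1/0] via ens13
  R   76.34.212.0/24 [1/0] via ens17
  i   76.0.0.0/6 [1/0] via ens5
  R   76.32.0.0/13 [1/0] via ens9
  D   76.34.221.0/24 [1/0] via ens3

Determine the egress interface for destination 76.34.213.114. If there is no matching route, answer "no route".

ens4

Routes whose prefix contains 76.34.213.114:
  76.0.0.0/6 (76.0.0.0 - 79.255.255.255) -> ens5
  76.0.0.0/9 (76.0.0.0 - 76.127.255.255) -> ens13
  76.0.0.0/10 (76.0.0.0 - 76.63.255.255) -> ens14
  76.32.0.0/13 (76.32.0.0 - 76.39.255.255) -> ens9
  76.32.0.0/14 (76.32.0.0 - 76.35.255.255) -> ens4
More-specific entries that do NOT match:
  76.34.213.116/30 (76.34.213.116 - 76.34.213.119) does not contain 76.34.213.114
  76.34.213.192/26 (76.34.213.192 - 76.34.213.255) does not contain 76.34.213.114
  76.34.212.0/24 (76.34.212.0 - 76.34.212.255) does not contain 76.34.213.114
  76.34.221.0/24 (76.34.221.0 - 76.34.221.255) does not contain 76.34.213.114
  76.34.80.0/20 (76.34.80.0 - 76.34.95.255) does not contain 76.34.213.114
  76.34.128.0/19 (76.34.128.0 - 76.34.159.255) does not contain 76.34.213.114
Longest matching prefix is /14 -> interface ens4.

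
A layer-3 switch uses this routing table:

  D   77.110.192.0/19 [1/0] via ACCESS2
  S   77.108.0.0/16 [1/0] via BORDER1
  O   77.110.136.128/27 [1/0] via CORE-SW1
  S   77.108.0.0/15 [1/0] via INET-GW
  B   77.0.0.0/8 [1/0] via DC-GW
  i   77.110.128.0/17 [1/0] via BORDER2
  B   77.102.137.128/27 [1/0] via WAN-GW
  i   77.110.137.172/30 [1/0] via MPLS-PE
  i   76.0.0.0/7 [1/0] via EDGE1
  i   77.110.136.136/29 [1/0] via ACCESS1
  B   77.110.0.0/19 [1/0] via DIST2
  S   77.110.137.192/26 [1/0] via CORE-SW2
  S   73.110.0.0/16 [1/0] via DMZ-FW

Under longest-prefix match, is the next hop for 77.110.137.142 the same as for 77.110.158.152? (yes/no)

yes

77.110.137.142: longest match 77.110.128.0/17 -> BORDER2
77.110.158.152: longest match 77.110.128.0/17 -> BORDER2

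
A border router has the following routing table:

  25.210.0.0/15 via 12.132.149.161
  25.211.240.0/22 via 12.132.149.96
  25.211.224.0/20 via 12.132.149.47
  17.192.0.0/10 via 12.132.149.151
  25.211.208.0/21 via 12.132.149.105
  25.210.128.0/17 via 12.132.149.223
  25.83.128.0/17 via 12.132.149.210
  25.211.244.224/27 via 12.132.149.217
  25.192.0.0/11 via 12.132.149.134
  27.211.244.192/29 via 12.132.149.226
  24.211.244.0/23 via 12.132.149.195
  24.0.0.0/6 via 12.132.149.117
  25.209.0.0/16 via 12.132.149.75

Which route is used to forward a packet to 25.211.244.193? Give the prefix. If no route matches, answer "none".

Entries matching 25.211.244.193:
  24.0.0.0/6 (24.0.0.0 - 27.255.255.255)
  25.192.0.0/11 (25.192.0.0 - 25.223.255.255)
  25.210.0.0/15 (25.210.0.0 - 25.211.255.255)
Most specific is 25.210.0.0/15.

25.210.0.0/15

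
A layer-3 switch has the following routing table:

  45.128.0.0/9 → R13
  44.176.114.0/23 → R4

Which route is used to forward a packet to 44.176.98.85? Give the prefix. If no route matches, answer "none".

44.176.98.85 is outside every listed prefix and there is no default route.

none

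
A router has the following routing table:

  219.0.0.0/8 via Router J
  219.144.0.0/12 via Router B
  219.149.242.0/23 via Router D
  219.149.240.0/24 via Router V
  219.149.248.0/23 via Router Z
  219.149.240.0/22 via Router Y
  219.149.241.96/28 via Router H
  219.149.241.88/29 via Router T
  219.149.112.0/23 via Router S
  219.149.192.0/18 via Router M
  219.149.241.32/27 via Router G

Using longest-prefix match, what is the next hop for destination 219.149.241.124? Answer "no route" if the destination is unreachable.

Routes whose prefix contains 219.149.241.124:
  219.0.0.0/8 (219.0.0.0 - 219.255.255.255) -> Router J
  219.144.0.0/12 (219.144.0.0 - 219.159.255.255) -> Router B
  219.149.192.0/18 (219.149.192.0 - 219.149.255.255) -> Router M
  219.149.240.0/22 (219.149.240.0 - 219.149.243.255) -> Router Y
More-specific entries that do NOT match:
  219.149.241.88/29 (219.149.241.88 - 219.149.241.95) does not contain 219.149.241.124
  219.149.241.96/28 (219.149.241.96 - 219.149.241.111) does not contain 219.149.241.124
  219.149.241.32/27 (219.149.241.32 - 219.149.241.63) does not contain 219.149.241.124
  219.149.240.0/24 (219.149.240.0 - 219.149.240.255) does not contain 219.149.241.124
  219.149.242.0/23 (219.149.242.0 - 219.149.243.255) does not contain 219.149.241.124
  219.149.248.0/23 (219.149.248.0 - 219.149.249.255) does not contain 219.149.241.124
  219.149.112.0/23 (219.149.112.0 - 219.149.113.255) does not contain 219.149.241.124
Longest matching prefix is /22 -> next hop Router Y.

Router Y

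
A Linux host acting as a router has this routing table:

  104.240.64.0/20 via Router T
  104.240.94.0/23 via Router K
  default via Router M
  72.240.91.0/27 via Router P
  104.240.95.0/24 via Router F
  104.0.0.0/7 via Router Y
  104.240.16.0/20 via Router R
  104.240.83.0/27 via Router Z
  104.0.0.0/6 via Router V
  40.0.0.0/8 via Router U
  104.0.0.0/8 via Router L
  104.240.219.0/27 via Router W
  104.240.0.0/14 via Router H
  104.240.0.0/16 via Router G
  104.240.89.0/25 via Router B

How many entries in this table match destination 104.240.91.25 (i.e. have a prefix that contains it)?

Prefixes containing 104.240.91.25:
  0.0.0.0/0 (default, matches everything)
  104.0.0.0/6 (104.0.0.0 - 107.255.255.255)
  104.0.0.0/7 (104.0.0.0 - 105.255.255.255)
  104.0.0.0/8 (104.0.0.0 - 104.255.255.255)
  104.240.0.0/14 (104.240.0.0 - 104.243.255.255)
  104.240.0.0/16 (104.240.0.0 - 104.240.255.255)
Total matching entries: 6.

6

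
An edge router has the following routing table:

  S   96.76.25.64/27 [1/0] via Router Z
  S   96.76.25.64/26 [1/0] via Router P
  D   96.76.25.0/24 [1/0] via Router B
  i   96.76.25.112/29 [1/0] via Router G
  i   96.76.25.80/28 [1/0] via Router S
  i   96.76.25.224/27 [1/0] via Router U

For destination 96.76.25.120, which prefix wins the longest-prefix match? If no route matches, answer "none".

Entries matching 96.76.25.120:
  96.76.25.0/24 (96.76.25.0 - 96.76.25.255)
  96.76.25.64/26 (96.76.25.64 - 96.76.25.127)
Most specific is 96.76.25.64/26.

96.76.25.64/26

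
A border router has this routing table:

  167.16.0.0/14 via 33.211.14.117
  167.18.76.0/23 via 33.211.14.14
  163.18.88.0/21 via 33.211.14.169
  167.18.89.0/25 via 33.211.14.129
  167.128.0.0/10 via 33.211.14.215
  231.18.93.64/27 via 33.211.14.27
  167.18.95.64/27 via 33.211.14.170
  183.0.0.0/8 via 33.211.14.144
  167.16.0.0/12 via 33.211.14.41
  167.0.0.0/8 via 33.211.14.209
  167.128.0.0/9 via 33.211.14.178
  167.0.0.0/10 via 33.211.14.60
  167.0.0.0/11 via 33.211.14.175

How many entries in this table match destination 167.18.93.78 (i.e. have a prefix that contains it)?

Prefixes containing 167.18.93.78:
  167.0.0.0/8 (167.0.0.0 - 167.255.255.255)
  167.0.0.0/10 (167.0.0.0 - 167.63.255.255)
  167.0.0.0/11 (167.0.0.0 - 167.31.255.255)
  167.16.0.0/12 (167.16.0.0 - 167.31.255.255)
  167.16.0.0/14 (167.16.0.0 - 167.19.255.255)
Total matching entries: 5.

5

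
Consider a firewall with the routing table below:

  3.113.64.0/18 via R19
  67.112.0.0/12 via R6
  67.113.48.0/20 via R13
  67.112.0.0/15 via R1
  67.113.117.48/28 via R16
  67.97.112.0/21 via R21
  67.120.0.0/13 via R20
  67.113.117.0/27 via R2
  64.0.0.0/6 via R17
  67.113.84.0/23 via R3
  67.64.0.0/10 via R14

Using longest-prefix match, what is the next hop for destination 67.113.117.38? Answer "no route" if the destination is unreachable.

R1

Routes whose prefix contains 67.113.117.38:
  64.0.0.0/6 (64.0.0.0 - 67.255.255.255) -> R17
  67.64.0.0/10 (67.64.0.0 - 67.127.255.255) -> R14
  67.112.0.0/12 (67.112.0.0 - 67.127.255.255) -> R6
  67.112.0.0/15 (67.112.0.0 - 67.113.255.255) -> R1
More-specific entries that do NOT match:
  67.113.117.48/28 (67.113.117.48 - 67.113.117.63) does not contain 67.113.117.38
  67.113.117.0/27 (67.113.117.0 - 67.113.117.31) does not contain 67.113.117.38
  67.113.84.0/23 (67.113.84.0 - 67.113.85.255) does not contain 67.113.117.38
  67.97.112.0/21 (67.97.112.0 - 67.97.119.255) does not contain 67.113.117.38
  67.113.48.0/20 (67.113.48.0 - 67.113.63.255) does not contain 67.113.117.38
  3.113.64.0/18 (3.113.64.0 - 3.113.127.255) does not contain 67.113.117.38
Longest matching prefix is /15 -> next hop R1.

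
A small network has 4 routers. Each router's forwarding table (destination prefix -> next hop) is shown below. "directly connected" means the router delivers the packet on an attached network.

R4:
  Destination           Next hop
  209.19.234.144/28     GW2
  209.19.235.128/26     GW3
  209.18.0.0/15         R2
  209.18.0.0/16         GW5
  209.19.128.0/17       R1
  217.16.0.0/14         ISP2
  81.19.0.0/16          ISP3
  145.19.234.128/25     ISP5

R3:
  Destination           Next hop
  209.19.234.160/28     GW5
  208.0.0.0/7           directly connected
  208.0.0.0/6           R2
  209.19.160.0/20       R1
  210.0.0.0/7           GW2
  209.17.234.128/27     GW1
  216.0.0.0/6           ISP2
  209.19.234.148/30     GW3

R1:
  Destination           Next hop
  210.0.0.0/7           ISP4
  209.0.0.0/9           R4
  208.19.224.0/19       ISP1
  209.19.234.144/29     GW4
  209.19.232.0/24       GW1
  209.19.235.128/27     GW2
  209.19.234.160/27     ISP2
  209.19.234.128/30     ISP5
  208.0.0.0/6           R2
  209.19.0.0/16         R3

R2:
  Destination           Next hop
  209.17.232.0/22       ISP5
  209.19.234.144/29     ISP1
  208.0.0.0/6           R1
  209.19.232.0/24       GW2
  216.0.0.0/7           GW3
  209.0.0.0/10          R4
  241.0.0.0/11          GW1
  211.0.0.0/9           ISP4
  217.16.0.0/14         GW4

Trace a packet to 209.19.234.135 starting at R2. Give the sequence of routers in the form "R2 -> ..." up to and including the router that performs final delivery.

R2 -> R4 -> R1 -> R3

At R2: longest match for 209.19.234.135 is 209.0.0.0/10 -> R4
At R4: longest match for 209.19.234.135 is 209.19.128.0/17 -> R1
At R1: longest match for 209.19.234.135 is 209.19.0.0/16 -> R3
At R3: longest match for 209.19.234.135 is 208.0.0.0/7 -> directly connected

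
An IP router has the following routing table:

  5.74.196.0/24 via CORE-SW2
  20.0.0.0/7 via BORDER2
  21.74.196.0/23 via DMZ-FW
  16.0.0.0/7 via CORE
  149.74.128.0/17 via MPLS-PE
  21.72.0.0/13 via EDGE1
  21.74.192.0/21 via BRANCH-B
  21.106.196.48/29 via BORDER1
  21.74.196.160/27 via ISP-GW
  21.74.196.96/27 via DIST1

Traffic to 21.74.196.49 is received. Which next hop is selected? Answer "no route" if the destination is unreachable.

Routes whose prefix contains 21.74.196.49:
  20.0.0.0/7 (20.0.0.0 - 21.255.255.255) -> BORDER2
  21.72.0.0/13 (21.72.0.0 - 21.79.255.255) -> EDGE1
  21.74.192.0/21 (21.74.192.0 - 21.74.199.255) -> BRANCH-B
  21.74.196.0/23 (21.74.196.0 - 21.74.197.255) -> DMZ-FW
More-specific entries that do NOT match:
  21.106.196.48/29 (21.106.196.48 - 21.106.196.55) does not contain 21.74.196.49
  21.74.196.160/27 (21.74.196.160 - 21.74.196.191) does not contain 21.74.196.49
  21.74.196.96/27 (21.74.196.96 - 21.74.196.127) does not contain 21.74.196.49
  5.74.196.0/24 (5.74.196.0 - 5.74.196.255) does not contain 21.74.196.49
Longest matching prefix is /23 -> next hop DMZ-FW.

DMZ-FW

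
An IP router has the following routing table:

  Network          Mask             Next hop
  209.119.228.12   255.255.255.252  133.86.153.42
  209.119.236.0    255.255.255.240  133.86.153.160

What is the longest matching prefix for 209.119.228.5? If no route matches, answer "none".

209.119.228.5 is outside every listed prefix and there is no default route.

none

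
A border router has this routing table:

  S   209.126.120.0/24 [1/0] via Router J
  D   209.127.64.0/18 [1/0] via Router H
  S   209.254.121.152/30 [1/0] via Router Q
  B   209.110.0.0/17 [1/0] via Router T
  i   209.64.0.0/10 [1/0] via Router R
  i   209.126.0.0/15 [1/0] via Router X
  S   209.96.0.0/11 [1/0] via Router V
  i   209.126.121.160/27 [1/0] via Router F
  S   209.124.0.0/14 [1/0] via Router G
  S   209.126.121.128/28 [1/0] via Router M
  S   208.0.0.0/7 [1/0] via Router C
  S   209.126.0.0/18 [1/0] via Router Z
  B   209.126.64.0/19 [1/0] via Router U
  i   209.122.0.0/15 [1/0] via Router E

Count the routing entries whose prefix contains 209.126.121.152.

Prefixes containing 209.126.121.152:
  208.0.0.0/7 (208.0.0.0 - 209.255.255.255)
  209.64.0.0/10 (209.64.0.0 - 209.127.255.255)
  209.96.0.0/11 (209.96.0.0 - 209.127.255.255)
  209.124.0.0/14 (209.124.0.0 - 209.127.255.255)
  209.126.0.0/15 (209.126.0.0 - 209.127.255.255)
Total matching entries: 5.

5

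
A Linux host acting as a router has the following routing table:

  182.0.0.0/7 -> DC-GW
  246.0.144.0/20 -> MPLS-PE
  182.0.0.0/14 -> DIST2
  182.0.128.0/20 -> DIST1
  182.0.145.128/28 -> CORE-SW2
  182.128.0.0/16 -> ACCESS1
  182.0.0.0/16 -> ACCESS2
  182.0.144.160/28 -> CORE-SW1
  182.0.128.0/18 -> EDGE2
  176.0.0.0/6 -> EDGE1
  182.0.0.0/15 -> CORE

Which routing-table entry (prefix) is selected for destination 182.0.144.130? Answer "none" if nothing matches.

182.0.128.0/18

Entries matching 182.0.144.130:
  182.0.0.0/7 (182.0.0.0 - 183.255.255.255)
  182.0.0.0/14 (182.0.0.0 - 182.3.255.255)
  182.0.0.0/15 (182.0.0.0 - 182.1.255.255)
  182.0.0.0/16 (182.0.0.0 - 182.0.255.255)
  182.0.128.0/18 (182.0.128.0 - 182.0.191.255)
Most specific is 182.0.128.0/18.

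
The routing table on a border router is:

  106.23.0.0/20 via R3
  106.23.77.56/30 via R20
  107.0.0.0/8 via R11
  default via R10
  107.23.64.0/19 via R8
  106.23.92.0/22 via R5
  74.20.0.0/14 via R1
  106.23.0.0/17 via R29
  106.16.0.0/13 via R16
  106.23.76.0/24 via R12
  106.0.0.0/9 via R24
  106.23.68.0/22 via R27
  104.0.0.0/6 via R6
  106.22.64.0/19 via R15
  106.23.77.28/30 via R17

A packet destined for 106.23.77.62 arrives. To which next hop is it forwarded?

Routes whose prefix contains 106.23.77.62:
  0.0.0.0/0 (default, matches everything) -> R10
  104.0.0.0/6 (104.0.0.0 - 107.255.255.255) -> R6
  106.0.0.0/9 (106.0.0.0 - 106.127.255.255) -> R24
  106.16.0.0/13 (106.16.0.0 - 106.23.255.255) -> R16
  106.23.0.0/17 (106.23.0.0 - 106.23.127.255) -> R29
More-specific entries that do NOT match:
  106.23.77.56/30 (106.23.77.56 - 106.23.77.59) does not contain 106.23.77.62
  106.23.77.28/30 (106.23.77.28 - 106.23.77.31) does not contain 106.23.77.62
  106.23.76.0/24 (106.23.76.0 - 106.23.76.255) does not contain 106.23.77.62
  106.23.92.0/22 (106.23.92.0 - 106.23.95.255) does not contain 106.23.77.62
  106.23.68.0/22 (106.23.68.0 - 106.23.71.255) does not contain 106.23.77.62
  106.23.0.0/20 (106.23.0.0 - 106.23.15.255) does not contain 106.23.77.62
  107.23.64.0/19 (107.23.64.0 - 107.23.95.255) does not contain 106.23.77.62
  106.22.64.0/19 (106.22.64.0 - 106.22.95.255) does not contain 106.23.77.62
Longest matching prefix is /17 -> next hop R29.

R29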